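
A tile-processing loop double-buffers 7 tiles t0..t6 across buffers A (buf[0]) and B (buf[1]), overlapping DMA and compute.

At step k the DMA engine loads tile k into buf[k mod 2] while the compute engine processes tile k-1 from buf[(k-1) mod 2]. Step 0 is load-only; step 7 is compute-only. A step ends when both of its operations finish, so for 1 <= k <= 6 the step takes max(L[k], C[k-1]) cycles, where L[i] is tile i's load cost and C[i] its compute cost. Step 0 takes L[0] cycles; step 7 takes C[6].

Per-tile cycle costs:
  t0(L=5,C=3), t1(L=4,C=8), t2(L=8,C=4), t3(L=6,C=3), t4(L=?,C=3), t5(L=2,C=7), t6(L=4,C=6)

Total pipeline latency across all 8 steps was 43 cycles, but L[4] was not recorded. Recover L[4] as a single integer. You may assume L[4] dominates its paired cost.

step 0 → dur = L[0]=5 = 5
step 1 → dur = max(L[1]=4, C[0]=3) = 4
step 2 → dur = max(L[2]=8, C[1]=8) = 8
step 3 → dur = max(L[3]=6, C[2]=4) = 6
step 4 → dur = max(L[4]=?, C[3]=3) = L[4]  (unknown; binding)
step 5 → dur = max(L[5]=2, C[4]=3) = 3
step 6 → dur = max(L[6]=4, C[5]=7) = 7
step 7 → dur = C[6]=6 = 6
sum of known step durations = 39
dur[4] = total - known = 43 - 39 = 4
L[4] is the binding max in step 4, so L[4] = dur[4] = 4

L[4] = 4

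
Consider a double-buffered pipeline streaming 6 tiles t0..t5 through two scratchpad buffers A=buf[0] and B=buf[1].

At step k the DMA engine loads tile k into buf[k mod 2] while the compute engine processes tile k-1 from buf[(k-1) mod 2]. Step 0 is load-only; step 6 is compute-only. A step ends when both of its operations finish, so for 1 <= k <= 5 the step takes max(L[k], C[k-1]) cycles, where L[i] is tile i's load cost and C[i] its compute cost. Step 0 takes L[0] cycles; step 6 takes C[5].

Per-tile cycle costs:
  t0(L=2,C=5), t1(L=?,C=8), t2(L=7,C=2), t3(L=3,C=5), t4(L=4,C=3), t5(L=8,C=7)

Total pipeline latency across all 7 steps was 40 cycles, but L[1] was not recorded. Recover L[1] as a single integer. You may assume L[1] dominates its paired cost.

L[1] = 7

step 0: dur = L[0]=2 = 2
step 1: dur = max(L[1]=?, C[0]=5) = L[1]  (unknown; binding)
step 2: dur = max(L[2]=7, C[1]=8) = 8
step 3: dur = max(L[3]=3, C[2]=2) = 3
step 4: dur = max(L[4]=4, C[3]=5) = 5
step 5: dur = max(L[5]=8, C[4]=3) = 8
step 6: dur = C[5]=7 = 7
sum of known step durations = 33
dur[1] = total - known = 40 - 33 = 7
L[1] is the binding max in step 1, so L[1] = dur[1] = 7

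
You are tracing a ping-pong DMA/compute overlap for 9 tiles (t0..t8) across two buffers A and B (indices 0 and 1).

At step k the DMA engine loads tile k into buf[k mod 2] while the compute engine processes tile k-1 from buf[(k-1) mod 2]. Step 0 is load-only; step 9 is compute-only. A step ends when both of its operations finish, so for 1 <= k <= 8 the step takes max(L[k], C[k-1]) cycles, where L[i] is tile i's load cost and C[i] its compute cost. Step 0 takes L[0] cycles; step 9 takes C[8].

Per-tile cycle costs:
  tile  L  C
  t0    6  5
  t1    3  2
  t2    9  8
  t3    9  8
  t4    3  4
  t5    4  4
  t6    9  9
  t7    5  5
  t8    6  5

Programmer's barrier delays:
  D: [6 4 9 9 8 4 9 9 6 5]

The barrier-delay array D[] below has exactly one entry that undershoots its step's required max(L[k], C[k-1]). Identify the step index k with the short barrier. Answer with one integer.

step 0: need L[0]=6 = 6; D[0]=6 ok
step 1: need max(L[1]=3,C[0]=5) = 5; D[1]=4 SHORT
step 2: need max(L[2]=9,C[1]=2) = 9; D[2]=9 ok
step 3: need max(L[3]=9,C[2]=8) = 9; D[3]=9 ok
step 4: need max(L[4]=3,C[3]=8) = 8; D[4]=8 ok
step 5: need max(L[5]=4,C[4]=4) = 4; D[5]=4 ok
step 6: need max(L[6]=9,C[5]=4) = 9; D[6]=9 ok
step 7: need max(L[7]=5,C[6]=9) = 9; D[7]=9 ok
step 8: need max(L[8]=6,C[7]=5) = 6; D[8]=6 ok
step 9: need C[8]=5 = 5; D[9]=5 ok

hazard at step 1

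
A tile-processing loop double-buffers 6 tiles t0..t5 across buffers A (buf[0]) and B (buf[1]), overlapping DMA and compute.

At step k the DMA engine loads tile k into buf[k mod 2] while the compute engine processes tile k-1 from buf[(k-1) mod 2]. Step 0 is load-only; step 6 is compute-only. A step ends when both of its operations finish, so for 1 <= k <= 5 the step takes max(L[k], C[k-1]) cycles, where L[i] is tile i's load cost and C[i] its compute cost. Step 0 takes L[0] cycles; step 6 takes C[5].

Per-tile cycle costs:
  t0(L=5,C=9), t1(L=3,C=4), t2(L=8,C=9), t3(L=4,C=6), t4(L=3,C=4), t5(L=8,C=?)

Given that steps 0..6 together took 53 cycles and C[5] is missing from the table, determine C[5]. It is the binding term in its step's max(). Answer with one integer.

step 0 → dur = L[0]=5 = 5
step 1 → dur = max(L[1]=3, C[0]=9) = 9
step 2 → dur = max(L[2]=8, C[1]=4) = 8
step 3 → dur = max(L[3]=4, C[2]=9) = 9
step 4 → dur = max(L[4]=3, C[3]=6) = 6
step 5 → dur = max(L[5]=8, C[4]=4) = 8
step 6 → dur = C[5]=? = C[5]  (unknown; binding)
sum of known step durations = 45
dur[6] = total - known = 53 - 45 = 8
C[5] is the binding max in step 6, so C[5] = dur[6] = 8

C[5] = 8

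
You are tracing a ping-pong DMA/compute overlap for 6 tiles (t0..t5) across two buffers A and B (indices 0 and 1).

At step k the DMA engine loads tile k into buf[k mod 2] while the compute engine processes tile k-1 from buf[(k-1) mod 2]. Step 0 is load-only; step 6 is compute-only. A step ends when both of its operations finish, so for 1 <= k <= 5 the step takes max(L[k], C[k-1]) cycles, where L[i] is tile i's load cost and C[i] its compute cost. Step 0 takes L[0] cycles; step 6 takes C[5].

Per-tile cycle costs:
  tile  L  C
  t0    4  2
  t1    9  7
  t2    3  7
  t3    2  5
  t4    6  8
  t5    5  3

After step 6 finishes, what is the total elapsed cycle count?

end_cycle[6] = 44

k=0 load=t0/4c comp=- wait=4 total=4
k=1 load=t1/9c comp=t0/2c wait=9 total=13
k=2 load=t2/3c comp=t1/7c wait=7 total=20
k=3 load=t3/2c comp=t2/7c wait=7 total=27
k=4 load=t4/6c comp=t3/5c wait=6 total=33
k=5 load=t5/5c comp=t4/8c wait=8 total=41
k=6 load=- comp=t5/3c wait=3 total=44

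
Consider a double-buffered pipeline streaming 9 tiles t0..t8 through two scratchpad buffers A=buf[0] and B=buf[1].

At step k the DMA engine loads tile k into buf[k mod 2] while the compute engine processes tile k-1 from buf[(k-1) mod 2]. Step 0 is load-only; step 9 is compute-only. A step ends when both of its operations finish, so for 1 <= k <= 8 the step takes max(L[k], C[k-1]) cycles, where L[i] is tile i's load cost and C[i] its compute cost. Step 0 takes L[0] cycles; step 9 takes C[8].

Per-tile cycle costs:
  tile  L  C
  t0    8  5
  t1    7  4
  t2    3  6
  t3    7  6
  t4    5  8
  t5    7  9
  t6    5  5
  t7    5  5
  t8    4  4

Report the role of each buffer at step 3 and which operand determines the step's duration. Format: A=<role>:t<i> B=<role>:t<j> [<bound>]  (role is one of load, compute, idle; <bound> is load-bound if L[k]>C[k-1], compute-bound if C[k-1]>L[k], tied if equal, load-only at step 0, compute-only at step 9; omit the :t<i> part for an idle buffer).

step 3: A=compute:t2 B=load:t3 [load-bound]

  0. 8=8c; end=8; A:t0 B:-
  1. max(7,5)=7c; end=15; A:t0 B:t1
  2. max(3,4)=4c; end=19; A:t2 B:t1
  3. max(7,6)=7c; end=26; A:t2 B:t3
  4. max(5,6)=6c; end=32; A:t4 B:t3
  5. max(7,8)=8c; end=40; A:t4 B:t5
  6. max(5,9)=9c; end=49; A:t6 B:t5
  7. max(5,5)=5c; end=54; A:t6 B:t7
  8. max(4,5)=5c; end=59; A:t8 B:t7
  9. 4=4c; end=63; A:t8 B:t7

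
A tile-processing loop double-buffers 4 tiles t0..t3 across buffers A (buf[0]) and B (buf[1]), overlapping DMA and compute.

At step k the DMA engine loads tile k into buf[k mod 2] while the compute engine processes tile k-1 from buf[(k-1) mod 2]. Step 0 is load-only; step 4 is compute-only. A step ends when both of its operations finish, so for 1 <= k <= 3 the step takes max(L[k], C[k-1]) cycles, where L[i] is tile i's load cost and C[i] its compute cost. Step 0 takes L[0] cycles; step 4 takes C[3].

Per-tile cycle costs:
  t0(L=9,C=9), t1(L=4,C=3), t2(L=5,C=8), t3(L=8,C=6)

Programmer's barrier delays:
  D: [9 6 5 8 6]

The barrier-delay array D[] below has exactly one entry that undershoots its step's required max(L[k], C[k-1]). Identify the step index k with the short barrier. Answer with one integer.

hazard at step 1

step 0: need L[0]=9 = 9; D[0]=9 ok
step 1: need max(L[1]=4,C[0]=9) = 9; D[1]=6 SHORT
step 2: need max(L[2]=5,C[1]=3) = 5; D[2]=5 ok
step 3: need max(L[3]=8,C[2]=8) = 8; D[3]=8 ok
step 4: need C[3]=6 = 6; D[4]=6 ok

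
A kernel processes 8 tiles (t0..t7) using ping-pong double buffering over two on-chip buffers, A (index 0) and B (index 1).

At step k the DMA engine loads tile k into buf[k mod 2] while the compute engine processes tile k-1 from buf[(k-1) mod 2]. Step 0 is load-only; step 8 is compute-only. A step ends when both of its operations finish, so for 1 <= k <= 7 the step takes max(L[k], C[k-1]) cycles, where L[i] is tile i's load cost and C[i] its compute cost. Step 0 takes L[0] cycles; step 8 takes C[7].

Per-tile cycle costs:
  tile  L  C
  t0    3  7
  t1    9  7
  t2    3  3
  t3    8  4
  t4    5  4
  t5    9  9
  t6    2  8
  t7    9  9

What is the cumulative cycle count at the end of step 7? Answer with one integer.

  0. 3=3c; end=3; A:t0 B:-
  1. max(9,7)=9c; end=12; A:t0 B:t1
  2. max(3,7)=7c; end=19; A:t2 B:t1
  3. max(8,3)=8c; end=27; A:t2 B:t3
  4. max(5,4)=5c; end=32; A:t4 B:t3
  5. max(9,4)=9c; end=41; A:t4 B:t5
  6. max(2,9)=9c; end=50; A:t6 B:t5
  7. max(9,8)=9c; end=59; A:t6 B:t7
  8. 9=9c; end=68; A:t6 B:t7

end_cycle[7] = 59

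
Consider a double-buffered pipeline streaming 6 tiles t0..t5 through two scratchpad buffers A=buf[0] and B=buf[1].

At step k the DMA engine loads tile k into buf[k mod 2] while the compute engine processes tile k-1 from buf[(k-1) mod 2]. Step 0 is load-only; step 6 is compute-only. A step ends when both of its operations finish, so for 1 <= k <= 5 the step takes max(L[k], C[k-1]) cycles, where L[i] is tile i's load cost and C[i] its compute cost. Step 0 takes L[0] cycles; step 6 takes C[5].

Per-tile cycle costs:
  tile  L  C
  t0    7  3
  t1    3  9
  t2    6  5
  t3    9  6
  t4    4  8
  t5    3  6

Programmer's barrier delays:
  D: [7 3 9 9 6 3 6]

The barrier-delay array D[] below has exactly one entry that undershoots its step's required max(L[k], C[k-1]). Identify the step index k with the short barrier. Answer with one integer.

[0] required=L[0]=7=7 vs D=7 ok
[1] required=max(L[1]=3,C[0]=3)=3 vs D=3 ok
[2] required=max(L[2]=6,C[1]=9)=9 vs D=9 ok
[3] required=max(L[3]=9,C[2]=5)=9 vs D=9 ok
[4] required=max(L[4]=4,C[3]=6)=6 vs D=6 ok
[5] required=max(L[5]=3,C[4]=8)=8 vs D=3 SHORT
[6] required=C[5]=6=6 vs D=6 ok

hazard at step 5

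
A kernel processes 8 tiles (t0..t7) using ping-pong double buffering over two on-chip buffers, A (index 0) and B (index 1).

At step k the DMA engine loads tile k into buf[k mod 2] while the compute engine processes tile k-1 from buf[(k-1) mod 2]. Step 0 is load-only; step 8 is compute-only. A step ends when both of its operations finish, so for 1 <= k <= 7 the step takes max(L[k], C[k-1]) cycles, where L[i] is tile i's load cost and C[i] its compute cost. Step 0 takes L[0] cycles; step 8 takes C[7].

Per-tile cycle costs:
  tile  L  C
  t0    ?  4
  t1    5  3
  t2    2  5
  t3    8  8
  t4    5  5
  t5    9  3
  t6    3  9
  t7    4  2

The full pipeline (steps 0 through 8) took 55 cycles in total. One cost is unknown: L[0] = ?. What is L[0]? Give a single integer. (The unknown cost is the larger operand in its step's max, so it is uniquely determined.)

step 0 | dur = L[0]=? = L[0]  (unknown; binding)
step 1 | dur = max(L[1]=5, C[0]=4) = 5
step 2 | dur = max(L[2]=2, C[1]=3) = 3
step 3 | dur = max(L[3]=8, C[2]=5) = 8
step 4 | dur = max(L[4]=5, C[3]=8) = 8
step 5 | dur = max(L[5]=9, C[4]=5) = 9
step 6 | dur = max(L[6]=3, C[5]=3) = 3
step 7 | dur = max(L[7]=4, C[6]=9) = 9
step 8 | dur = C[7]=2 = 2
sum of known step durations = 47
dur[0] = total - known = 55 - 47 = 8
L[0] is the binding max in step 0, so L[0] = dur[0] = 8

L[0] = 8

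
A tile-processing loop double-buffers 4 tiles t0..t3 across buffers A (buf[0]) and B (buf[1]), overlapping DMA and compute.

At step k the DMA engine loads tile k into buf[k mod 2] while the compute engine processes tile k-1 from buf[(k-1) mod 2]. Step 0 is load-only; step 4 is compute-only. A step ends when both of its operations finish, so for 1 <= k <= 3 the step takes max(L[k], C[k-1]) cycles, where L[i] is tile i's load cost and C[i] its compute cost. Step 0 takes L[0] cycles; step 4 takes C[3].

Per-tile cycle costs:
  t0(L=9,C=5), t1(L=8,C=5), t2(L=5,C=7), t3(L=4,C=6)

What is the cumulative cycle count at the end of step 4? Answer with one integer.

end_cycle[4] = 35

k=0 load=t0/9c comp=- wait=9 total=9
k=1 load=t1/8c comp=t0/5c wait=8 total=17
k=2 load=t2/5c comp=t1/5c wait=5 total=22
k=3 load=t3/4c comp=t2/7c wait=7 total=29
k=4 load=- comp=t3/6c wait=6 total=35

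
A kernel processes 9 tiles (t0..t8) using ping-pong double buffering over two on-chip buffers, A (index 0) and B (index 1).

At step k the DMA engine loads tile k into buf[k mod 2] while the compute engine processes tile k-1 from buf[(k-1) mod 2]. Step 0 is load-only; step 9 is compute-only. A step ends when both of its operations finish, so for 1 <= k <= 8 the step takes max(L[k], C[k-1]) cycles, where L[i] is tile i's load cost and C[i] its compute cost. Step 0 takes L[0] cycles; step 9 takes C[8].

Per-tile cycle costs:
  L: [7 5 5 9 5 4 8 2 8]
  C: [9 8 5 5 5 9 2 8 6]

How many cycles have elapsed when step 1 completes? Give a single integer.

end_cycle[1] = 16

step 0: L[0]=7 → dur=7, Σ=7 | A=load:t0 B=idle [load-only]
step 1: L[1]=5 C[0]=9 → dur=9, Σ=16 | A=compute:t0 B=load:t1 [compute-bound]
step 2: L[2]=5 C[1]=8 → dur=8, Σ=24 | A=load:t2 B=compute:t1 [compute-bound]
step 3: L[3]=9 C[2]=5 → dur=9, Σ=33 | A=compute:t2 B=load:t3 [load-bound]
step 4: L[4]=5 C[3]=5 → dur=5, Σ=38 | A=load:t4 B=compute:t3 [tied]
step 5: L[5]=4 C[4]=5 → dur=5, Σ=43 | A=compute:t4 B=load:t5 [compute-bound]
step 6: L[6]=8 C[5]=9 → dur=9, Σ=52 | A=load:t6 B=compute:t5 [compute-bound]
step 7: L[7]=2 C[6]=2 → dur=2, Σ=54 | A=compute:t6 B=load:t7 [tied]
step 8: L[8]=8 C[7]=8 → dur=8, Σ=62 | A=load:t8 B=compute:t7 [tied]
step 9: C[8]=6 → dur=6, Σ=68 | A=compute:t8 B=idle [compute-only]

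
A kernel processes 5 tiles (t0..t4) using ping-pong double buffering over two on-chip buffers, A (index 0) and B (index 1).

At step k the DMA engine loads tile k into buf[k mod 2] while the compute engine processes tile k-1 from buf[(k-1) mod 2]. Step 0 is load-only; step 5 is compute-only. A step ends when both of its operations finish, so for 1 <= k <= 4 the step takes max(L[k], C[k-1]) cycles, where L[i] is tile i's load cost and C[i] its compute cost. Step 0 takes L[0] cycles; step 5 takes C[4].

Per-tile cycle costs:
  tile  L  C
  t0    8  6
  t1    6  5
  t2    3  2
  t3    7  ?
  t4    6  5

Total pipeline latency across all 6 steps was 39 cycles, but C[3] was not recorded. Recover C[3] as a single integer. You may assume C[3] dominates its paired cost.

C[3] = 8

step 0 → dur = L[0]=8 = 8
step 1 → dur = max(L[1]=6, C[0]=6) = 6
step 2 → dur = max(L[2]=3, C[1]=5) = 5
step 3 → dur = max(L[3]=7, C[2]=2) = 7
step 4 → dur = max(L[4]=6, C[3]=?) = C[3]  (unknown; binding)
step 5 → dur = C[4]=5 = 5
sum of known step durations = 31
dur[4] = total - known = 39 - 31 = 8
C[3] is the binding max in step 4, so C[3] = dur[4] = 8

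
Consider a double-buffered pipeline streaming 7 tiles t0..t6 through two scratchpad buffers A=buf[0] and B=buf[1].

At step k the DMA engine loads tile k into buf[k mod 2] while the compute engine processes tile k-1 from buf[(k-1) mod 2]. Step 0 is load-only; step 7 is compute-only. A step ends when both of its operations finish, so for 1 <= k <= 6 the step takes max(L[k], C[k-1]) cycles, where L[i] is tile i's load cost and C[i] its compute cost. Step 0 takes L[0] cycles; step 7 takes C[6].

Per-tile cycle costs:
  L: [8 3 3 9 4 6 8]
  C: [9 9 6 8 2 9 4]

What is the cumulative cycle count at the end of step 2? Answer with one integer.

end_cycle[2] = 26

k=0 load=t0/8c comp=- wait=8 total=8
k=1 load=t1/3c comp=t0/9c wait=9 total=17
k=2 load=t2/3c comp=t1/9c wait=9 total=26
k=3 load=t3/9c comp=t2/6c wait=9 total=35
k=4 load=t4/4c comp=t3/8c wait=8 total=43
k=5 load=t5/6c comp=t4/2c wait=6 total=49
k=6 load=t6/8c comp=t5/9c wait=9 total=58
k=7 load=- comp=t6/4c wait=4 total=62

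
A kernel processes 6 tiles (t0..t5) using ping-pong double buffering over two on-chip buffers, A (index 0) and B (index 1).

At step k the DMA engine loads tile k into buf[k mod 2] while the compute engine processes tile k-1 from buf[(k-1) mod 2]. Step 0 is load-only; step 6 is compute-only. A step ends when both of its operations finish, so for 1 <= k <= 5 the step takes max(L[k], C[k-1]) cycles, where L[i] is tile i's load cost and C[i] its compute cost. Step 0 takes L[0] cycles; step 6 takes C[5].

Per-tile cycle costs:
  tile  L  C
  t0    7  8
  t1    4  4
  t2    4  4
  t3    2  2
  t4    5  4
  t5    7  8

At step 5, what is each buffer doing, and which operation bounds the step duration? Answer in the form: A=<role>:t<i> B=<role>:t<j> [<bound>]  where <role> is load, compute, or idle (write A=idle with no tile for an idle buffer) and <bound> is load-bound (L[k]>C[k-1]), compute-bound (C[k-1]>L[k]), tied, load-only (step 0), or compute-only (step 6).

step 0: L[0]=7 → dur=7, Σ=7 | A=load:t0 B=idle [load-only]
step 1: L[1]=4 C[0]=8 → dur=8, Σ=15 | A=compute:t0 B=load:t1 [compute-bound]
step 2: L[2]=4 C[1]=4 → dur=4, Σ=19 | A=load:t2 B=compute:t1 [tied]
step 3: L[3]=2 C[2]=4 → dur=4, Σ=23 | A=compute:t2 B=load:t3 [compute-bound]
step 4: L[4]=5 C[3]=2 → dur=5, Σ=28 | A=load:t4 B=compute:t3 [load-bound]
step 5: L[5]=7 C[4]=4 → dur=7, Σ=35 | A=compute:t4 B=load:t5 [load-bound]
step 6: C[5]=8 → dur=8, Σ=43 | A=idle B=compute:t5 [compute-only]

step 5: A=compute:t4 B=load:t5 [load-bound]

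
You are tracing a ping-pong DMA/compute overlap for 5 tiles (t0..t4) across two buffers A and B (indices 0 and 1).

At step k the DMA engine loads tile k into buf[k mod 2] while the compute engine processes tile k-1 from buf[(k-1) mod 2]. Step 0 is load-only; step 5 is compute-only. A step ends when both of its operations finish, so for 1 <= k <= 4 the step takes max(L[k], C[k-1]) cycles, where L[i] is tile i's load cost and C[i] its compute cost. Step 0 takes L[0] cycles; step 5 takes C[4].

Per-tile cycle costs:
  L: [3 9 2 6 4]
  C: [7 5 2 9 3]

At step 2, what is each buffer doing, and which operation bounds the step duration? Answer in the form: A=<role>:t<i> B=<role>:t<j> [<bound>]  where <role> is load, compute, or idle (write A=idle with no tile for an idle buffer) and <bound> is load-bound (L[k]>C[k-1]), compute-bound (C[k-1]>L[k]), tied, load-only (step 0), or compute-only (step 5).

[0] DMA t0→A (3c) ∥ CU idle ⇒ 3c, clock 3
[1] DMA t1→B (9c) ∥ CU A:t0 (7c) ⇒ 9c, clock 12
[2] DMA t2→A (2c) ∥ CU B:t1 (5c) ⇒ 5c, clock 17
[3] DMA t3→B (6c) ∥ CU A:t2 (2c) ⇒ 6c, clock 23
[4] DMA t4→A (4c) ∥ CU B:t3 (9c) ⇒ 9c, clock 32
[5] DMA idle ∥ CU A:t4 (3c) ⇒ 3c, clock 35

step 2: A=load:t2 B=compute:t1 [compute-bound]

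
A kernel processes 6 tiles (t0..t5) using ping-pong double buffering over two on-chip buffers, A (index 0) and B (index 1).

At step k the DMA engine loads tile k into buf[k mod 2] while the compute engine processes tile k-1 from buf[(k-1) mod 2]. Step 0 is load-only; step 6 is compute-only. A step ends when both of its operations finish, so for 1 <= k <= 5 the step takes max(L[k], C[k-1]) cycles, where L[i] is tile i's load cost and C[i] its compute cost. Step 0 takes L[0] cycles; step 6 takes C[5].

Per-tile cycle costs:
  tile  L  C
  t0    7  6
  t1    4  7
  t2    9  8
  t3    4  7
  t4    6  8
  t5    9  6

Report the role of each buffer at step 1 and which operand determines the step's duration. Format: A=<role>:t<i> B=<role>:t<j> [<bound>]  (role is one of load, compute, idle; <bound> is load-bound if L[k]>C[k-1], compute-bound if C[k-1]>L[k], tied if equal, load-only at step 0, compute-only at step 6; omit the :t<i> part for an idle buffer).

step 1: A=compute:t0 B=load:t1 [compute-bound]

[0] DMA t0→A (7c) ∥ CU idle ⇒ 7c, clock 7
[1] DMA t1→B (4c) ∥ CU A:t0 (6c) ⇒ 6c, clock 13
[2] DMA t2→A (9c) ∥ CU B:t1 (7c) ⇒ 9c, clock 22
[3] DMA t3→B (4c) ∥ CU A:t2 (8c) ⇒ 8c, clock 30
[4] DMA t4→A (6c) ∥ CU B:t3 (7c) ⇒ 7c, clock 37
[5] DMA t5→B (9c) ∥ CU A:t4 (8c) ⇒ 9c, clock 46
[6] DMA idle ∥ CU B:t5 (6c) ⇒ 6c, clock 52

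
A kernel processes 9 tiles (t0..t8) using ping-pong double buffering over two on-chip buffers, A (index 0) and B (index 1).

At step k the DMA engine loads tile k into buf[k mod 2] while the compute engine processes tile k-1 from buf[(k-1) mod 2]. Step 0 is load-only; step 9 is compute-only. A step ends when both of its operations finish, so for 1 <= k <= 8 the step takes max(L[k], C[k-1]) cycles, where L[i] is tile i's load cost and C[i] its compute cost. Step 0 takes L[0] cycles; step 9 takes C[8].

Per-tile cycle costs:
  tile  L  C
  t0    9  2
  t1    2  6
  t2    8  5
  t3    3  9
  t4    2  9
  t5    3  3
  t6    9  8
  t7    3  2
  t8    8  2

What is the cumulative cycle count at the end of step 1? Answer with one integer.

end_cycle[1] = 11

step 0: L[0]=9 → dur=9, Σ=9 | A=load:t0 B=idle [load-only]
step 1: L[1]=2 C[0]=2 → dur=2, Σ=11 | A=compute:t0 B=load:t1 [tied]
step 2: L[2]=8 C[1]=6 → dur=8, Σ=19 | A=load:t2 B=compute:t1 [load-bound]
step 3: L[3]=3 C[2]=5 → dur=5, Σ=24 | A=compute:t2 B=load:t3 [compute-bound]
step 4: L[4]=2 C[3]=9 → dur=9, Σ=33 | A=load:t4 B=compute:t3 [compute-bound]
step 5: L[5]=3 C[4]=9 → dur=9, Σ=42 | A=compute:t4 B=load:t5 [compute-bound]
step 6: L[6]=9 C[5]=3 → dur=9, Σ=51 | A=load:t6 B=compute:t5 [load-bound]
step 7: L[7]=3 C[6]=8 → dur=8, Σ=59 | A=compute:t6 B=load:t7 [compute-bound]
step 8: L[8]=8 C[7]=2 → dur=8, Σ=67 | A=load:t8 B=compute:t7 [load-bound]
step 9: C[8]=2 → dur=2, Σ=69 | A=compute:t8 B=idle [compute-only]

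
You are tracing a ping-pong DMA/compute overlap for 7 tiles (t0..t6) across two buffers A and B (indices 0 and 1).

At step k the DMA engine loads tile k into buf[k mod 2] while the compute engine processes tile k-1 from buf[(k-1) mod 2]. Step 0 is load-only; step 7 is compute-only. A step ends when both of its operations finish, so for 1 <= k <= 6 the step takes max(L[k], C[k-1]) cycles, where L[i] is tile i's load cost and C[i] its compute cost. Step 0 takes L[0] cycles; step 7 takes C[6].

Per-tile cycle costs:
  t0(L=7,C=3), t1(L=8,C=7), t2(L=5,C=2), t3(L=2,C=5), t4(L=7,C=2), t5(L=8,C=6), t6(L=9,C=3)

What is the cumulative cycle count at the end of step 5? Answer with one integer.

end_cycle[5] = 39

  0. 7=7c; end=7; A:t0 B:-
  1. max(8,3)=8c; end=15; A:t0 B:t1
  2. max(5,7)=7c; end=22; A:t2 B:t1
  3. max(2,2)=2c; end=24; A:t2 B:t3
  4. max(7,5)=7c; end=31; A:t4 B:t3
  5. max(8,2)=8c; end=39; A:t4 B:t5
  6. max(9,6)=9c; end=48; A:t6 B:t5
  7. 3=3c; end=51; A:t6 B:t5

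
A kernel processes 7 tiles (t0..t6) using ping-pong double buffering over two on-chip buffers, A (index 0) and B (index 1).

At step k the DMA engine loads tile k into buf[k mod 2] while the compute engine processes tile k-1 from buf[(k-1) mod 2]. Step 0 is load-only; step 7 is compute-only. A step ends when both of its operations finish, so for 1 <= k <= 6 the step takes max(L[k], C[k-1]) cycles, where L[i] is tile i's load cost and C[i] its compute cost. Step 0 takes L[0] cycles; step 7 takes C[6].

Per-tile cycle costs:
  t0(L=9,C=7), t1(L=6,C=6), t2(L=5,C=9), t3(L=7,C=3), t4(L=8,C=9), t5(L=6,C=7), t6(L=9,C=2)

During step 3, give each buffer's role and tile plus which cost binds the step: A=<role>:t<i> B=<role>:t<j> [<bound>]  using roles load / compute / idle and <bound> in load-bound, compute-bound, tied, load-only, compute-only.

step 3: A=compute:t2 B=load:t3 [compute-bound]

step 0: L[0]=9 → dur=9, Σ=9 | A=load:t0 B=idle [load-only]
step 1: L[1]=6 C[0]=7 → dur=7, Σ=16 | A=compute:t0 B=load:t1 [compute-bound]
step 2: L[2]=5 C[1]=6 → dur=6, Σ=22 | A=load:t2 B=compute:t1 [compute-bound]
step 3: L[3]=7 C[2]=9 → dur=9, Σ=31 | A=compute:t2 B=load:t3 [compute-bound]
step 4: L[4]=8 C[3]=3 → dur=8, Σ=39 | A=load:t4 B=compute:t3 [load-bound]
step 5: L[5]=6 C[4]=9 → dur=9, Σ=48 | A=compute:t4 B=load:t5 [compute-bound]
step 6: L[6]=9 C[5]=7 → dur=9, Σ=57 | A=load:t6 B=compute:t5 [load-bound]
step 7: C[6]=2 → dur=2, Σ=59 | A=compute:t6 B=idle [compute-only]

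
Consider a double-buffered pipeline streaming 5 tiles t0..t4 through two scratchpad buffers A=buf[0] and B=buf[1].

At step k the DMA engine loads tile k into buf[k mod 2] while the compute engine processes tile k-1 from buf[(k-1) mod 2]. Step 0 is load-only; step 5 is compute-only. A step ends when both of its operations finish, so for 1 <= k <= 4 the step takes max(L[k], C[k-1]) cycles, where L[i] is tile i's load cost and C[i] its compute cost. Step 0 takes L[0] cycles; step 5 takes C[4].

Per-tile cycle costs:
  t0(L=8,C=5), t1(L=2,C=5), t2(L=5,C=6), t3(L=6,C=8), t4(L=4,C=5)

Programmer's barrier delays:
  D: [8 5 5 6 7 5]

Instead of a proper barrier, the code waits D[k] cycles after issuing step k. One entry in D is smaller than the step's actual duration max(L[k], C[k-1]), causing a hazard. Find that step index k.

hazard at step 4

step 0: need L[0]=8 = 8; D[0]=8 ok
step 1: need max(L[1]=2,C[0]=5) = 5; D[1]=5 ok
step 2: need max(L[2]=5,C[1]=5) = 5; D[2]=5 ok
step 3: need max(L[3]=6,C[2]=6) = 6; D[3]=6 ok
step 4: need max(L[4]=4,C[3]=8) = 8; D[4]=7 SHORT
step 5: need C[4]=5 = 5; D[5]=5 ok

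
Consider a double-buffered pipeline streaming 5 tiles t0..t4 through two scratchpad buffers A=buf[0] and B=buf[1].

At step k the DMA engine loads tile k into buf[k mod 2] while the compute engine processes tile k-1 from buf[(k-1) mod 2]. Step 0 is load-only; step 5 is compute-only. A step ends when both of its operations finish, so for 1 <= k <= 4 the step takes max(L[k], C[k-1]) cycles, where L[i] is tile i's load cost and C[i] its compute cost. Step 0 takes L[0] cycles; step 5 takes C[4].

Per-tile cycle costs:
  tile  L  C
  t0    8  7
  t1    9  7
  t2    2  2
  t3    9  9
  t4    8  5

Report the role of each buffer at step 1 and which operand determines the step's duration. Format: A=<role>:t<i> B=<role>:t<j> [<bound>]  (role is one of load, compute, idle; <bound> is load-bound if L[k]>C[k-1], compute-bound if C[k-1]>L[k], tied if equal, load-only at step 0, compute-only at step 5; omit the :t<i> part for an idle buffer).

k=0 load=t0/8c comp=- wait=8 total=8
k=1 load=t1/9c comp=t0/7c wait=9 total=17
k=2 load=t2/2c comp=t1/7c wait=7 total=24
k=3 load=t3/9c comp=t2/2c wait=9 total=33
k=4 load=t4/8c comp=t3/9c wait=9 total=42
k=5 load=- comp=t4/5c wait=5 total=47

step 1: A=compute:t0 B=load:t1 [load-bound]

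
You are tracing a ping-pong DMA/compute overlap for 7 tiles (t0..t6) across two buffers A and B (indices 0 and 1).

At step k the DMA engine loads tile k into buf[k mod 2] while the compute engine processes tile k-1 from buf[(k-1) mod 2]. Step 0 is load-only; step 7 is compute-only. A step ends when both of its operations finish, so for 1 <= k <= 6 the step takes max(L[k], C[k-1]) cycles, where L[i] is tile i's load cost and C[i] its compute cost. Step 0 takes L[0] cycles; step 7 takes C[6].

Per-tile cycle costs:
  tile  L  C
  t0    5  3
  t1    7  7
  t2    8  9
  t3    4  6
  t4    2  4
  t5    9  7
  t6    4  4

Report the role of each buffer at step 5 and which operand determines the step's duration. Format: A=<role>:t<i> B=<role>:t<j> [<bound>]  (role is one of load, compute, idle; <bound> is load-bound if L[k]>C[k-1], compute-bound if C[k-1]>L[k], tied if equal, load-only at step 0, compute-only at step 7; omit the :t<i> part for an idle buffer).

step 5: A=compute:t4 B=load:t5 [load-bound]

[0] DMA t0→A (5c) ∥ CU idle ⇒ 5c, clock 5
[1] DMA t1→B (7c) ∥ CU A:t0 (3c) ⇒ 7c, clock 12
[2] DMA t2→A (8c) ∥ CU B:t1 (7c) ⇒ 8c, clock 20
[3] DMA t3→B (4c) ∥ CU A:t2 (9c) ⇒ 9c, clock 29
[4] DMA t4→A (2c) ∥ CU B:t3 (6c) ⇒ 6c, clock 35
[5] DMA t5→B (9c) ∥ CU A:t4 (4c) ⇒ 9c, clock 44
[6] DMA t6→A (4c) ∥ CU B:t5 (7c) ⇒ 7c, clock 51
[7] DMA idle ∥ CU A:t6 (4c) ⇒ 4c, clock 55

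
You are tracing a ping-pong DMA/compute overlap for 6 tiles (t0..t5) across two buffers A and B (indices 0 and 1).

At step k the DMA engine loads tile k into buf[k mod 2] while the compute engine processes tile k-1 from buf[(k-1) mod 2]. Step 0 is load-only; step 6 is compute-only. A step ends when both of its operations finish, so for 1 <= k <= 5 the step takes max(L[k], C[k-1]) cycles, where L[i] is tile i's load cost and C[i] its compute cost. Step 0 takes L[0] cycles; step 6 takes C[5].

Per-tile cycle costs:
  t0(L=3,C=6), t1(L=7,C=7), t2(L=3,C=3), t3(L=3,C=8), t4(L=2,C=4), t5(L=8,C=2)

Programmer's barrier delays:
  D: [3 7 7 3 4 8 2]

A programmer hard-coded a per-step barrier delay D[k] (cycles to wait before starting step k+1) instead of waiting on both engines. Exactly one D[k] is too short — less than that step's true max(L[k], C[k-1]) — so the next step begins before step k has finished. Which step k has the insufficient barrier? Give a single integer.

step 0: need L[0]=3 = 3; D[0]=3 ok
step 1: need max(L[1]=7,C[0]=6) = 7; D[1]=7 ok
step 2: need max(L[2]=3,C[1]=7) = 7; D[2]=7 ok
step 3: need max(L[3]=3,C[2]=3) = 3; D[3]=3 ok
step 4: need max(L[4]=2,C[3]=8) = 8; D[4]=4 SHORT
step 5: need max(L[5]=8,C[4]=4) = 8; D[5]=8 ok
step 6: need C[5]=2 = 2; D[6]=2 ok

hazard at step 4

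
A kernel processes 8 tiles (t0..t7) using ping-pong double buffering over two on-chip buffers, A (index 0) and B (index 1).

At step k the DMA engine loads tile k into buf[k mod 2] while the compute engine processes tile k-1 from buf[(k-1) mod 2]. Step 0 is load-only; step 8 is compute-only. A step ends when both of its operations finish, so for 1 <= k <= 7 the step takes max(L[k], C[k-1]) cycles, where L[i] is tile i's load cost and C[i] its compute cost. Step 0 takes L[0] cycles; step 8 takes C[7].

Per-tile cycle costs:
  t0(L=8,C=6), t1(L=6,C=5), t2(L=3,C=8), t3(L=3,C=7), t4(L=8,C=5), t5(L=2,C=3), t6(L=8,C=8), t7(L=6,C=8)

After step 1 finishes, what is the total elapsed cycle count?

k=0 load=t0/8c comp=- wait=8 total=8
k=1 load=t1/6c comp=t0/6c wait=6 total=14
k=2 load=t2/3c comp=t1/5c wait=5 total=19
k=3 load=t3/3c comp=t2/8c wait=8 total=27
k=4 load=t4/8c comp=t3/7c wait=8 total=35
k=5 load=t5/2c comp=t4/5c wait=5 total=40
k=6 load=t6/8c comp=t5/3c wait=8 total=48
k=7 load=t7/6c comp=t6/8c wait=8 total=56
k=8 load=- comp=t7/8c wait=8 total=64

end_cycle[1] = 14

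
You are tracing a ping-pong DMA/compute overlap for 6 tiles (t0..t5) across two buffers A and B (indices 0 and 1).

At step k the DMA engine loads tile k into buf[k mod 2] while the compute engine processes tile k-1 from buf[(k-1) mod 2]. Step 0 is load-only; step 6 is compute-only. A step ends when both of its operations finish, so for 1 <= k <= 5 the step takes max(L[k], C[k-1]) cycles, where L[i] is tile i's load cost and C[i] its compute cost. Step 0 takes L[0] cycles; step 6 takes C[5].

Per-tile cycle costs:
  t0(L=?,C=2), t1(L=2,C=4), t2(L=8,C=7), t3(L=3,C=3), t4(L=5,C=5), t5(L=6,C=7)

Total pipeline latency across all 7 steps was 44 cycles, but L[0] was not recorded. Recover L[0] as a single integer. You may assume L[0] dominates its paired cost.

L[0] = 9

step 0 = dur = L[0]=? = L[0]  (unknown; binding)
step 1 = dur = max(L[1]=2, C[0]=2) = 2
step 2 = dur = max(L[2]=8, C[1]=4) = 8
step 3 = dur = max(L[3]=3, C[2]=7) = 7
step 4 = dur = max(L[4]=5, C[3]=3) = 5
step 5 = dur = max(L[5]=6, C[4]=5) = 6
step 6 = dur = C[5]=7 = 7
sum of known step durations = 35
dur[0] = total - known = 44 - 35 = 9
L[0] is the binding max in step 0, so L[0] = dur[0] = 9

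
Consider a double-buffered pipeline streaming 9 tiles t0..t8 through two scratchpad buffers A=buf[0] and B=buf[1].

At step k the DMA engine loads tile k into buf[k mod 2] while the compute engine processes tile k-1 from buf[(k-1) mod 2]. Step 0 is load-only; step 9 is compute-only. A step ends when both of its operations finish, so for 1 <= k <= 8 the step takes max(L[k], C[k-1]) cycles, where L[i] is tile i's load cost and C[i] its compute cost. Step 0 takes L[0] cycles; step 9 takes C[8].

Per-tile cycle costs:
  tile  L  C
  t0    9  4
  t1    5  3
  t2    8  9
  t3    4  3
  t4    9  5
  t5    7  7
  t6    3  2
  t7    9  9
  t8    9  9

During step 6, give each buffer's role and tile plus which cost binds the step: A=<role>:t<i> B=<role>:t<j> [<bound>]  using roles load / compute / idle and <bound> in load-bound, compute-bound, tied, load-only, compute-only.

k=0 load=t0/9c comp=- wait=9 total=9
k=1 load=t1/5c comp=t0/4c wait=5 total=14
k=2 load=t2/8c comp=t1/3c wait=8 total=22
k=3 load=t3/4c comp=t2/9c wait=9 total=31
k=4 load=t4/9c comp=t3/3c wait=9 total=40
k=5 load=t5/7c comp=t4/5c wait=7 total=47
k=6 load=t6/3c comp=t5/7c wait=7 total=54
k=7 load=t7/9c comp=t6/2c wait=9 total=63
k=8 load=t8/9c comp=t7/9c wait=9 total=72
k=9 load=- comp=t8/9c wait=9 total=81

step 6: A=load:t6 B=compute:t5 [compute-bound]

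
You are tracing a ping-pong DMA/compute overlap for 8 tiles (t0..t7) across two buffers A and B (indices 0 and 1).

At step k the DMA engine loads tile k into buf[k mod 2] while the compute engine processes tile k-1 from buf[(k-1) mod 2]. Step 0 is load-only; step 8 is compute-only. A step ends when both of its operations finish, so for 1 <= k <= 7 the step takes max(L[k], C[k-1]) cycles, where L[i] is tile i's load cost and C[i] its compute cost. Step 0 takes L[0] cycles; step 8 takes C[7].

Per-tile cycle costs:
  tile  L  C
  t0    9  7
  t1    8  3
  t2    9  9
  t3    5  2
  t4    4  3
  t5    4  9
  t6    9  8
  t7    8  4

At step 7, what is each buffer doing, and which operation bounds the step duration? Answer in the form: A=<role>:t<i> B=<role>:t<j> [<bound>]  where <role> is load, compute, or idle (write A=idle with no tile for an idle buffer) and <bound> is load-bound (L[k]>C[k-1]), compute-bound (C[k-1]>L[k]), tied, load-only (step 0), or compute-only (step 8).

step 7: A=compute:t6 B=load:t7 [tied]

k=0 load=t0/9c comp=- wait=9 total=9
k=1 load=t1/8c comp=t0/7c wait=8 total=17
k=2 load=t2/9c comp=t1/3c wait=9 total=26
k=3 load=t3/5c comp=t2/9c wait=9 total=35
k=4 load=t4/4c comp=t3/2c wait=4 total=39
k=5 load=t5/4c comp=t4/3c wait=4 total=43
k=6 load=t6/9c comp=t5/9c wait=9 total=52
k=7 load=t7/8c comp=t6/8c wait=8 total=60
k=8 load=- comp=t7/4c wait=4 total=64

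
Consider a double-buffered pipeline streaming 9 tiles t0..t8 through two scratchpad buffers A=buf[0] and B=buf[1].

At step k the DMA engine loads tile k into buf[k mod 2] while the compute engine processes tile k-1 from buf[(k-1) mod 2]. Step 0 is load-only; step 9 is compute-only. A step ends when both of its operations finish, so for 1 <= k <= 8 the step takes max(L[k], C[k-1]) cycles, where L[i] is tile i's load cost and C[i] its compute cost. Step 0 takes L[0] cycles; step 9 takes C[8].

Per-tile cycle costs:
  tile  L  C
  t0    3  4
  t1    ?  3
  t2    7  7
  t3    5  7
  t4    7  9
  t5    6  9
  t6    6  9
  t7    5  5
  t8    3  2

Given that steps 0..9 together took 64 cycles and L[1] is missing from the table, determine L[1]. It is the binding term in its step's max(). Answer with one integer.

step 0 | dur = L[0]=3 = 3
step 1 | dur = max(L[1]=?, C[0]=4) = L[1]  (unknown; binding)
step 2 | dur = max(L[2]=7, C[1]=3) = 7
step 3 | dur = max(L[3]=5, C[2]=7) = 7
step 4 | dur = max(L[4]=7, C[3]=7) = 7
step 5 | dur = max(L[5]=6, C[4]=9) = 9
step 6 | dur = max(L[6]=6, C[5]=9) = 9
step 7 | dur = max(L[7]=5, C[6]=9) = 9
step 8 | dur = max(L[8]=3, C[7]=5) = 5
step 9 | dur = C[8]=2 = 2
sum of known step durations = 58
dur[1] = total - known = 64 - 58 = 6
L[1] is the binding max in step 1, so L[1] = dur[1] = 6

L[1] = 6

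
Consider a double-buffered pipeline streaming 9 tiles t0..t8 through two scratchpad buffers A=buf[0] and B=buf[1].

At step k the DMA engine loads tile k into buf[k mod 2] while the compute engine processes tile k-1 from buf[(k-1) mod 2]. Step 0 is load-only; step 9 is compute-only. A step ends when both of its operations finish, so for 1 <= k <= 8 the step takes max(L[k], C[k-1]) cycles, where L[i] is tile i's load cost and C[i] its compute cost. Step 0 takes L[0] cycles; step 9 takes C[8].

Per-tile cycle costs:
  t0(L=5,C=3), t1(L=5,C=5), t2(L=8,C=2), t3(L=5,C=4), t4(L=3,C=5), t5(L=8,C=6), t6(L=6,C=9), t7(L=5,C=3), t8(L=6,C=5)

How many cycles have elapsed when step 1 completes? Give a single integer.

end_cycle[1] = 10

k=0 load=t0/5c comp=- wait=5 total=5
k=1 load=t1/5c comp=t0/3c wait=5 total=10
k=2 load=t2/8c comp=t1/5c wait=8 total=18
k=3 load=t3/5c comp=t2/2c wait=5 total=23
k=4 load=t4/3c comp=t3/4c wait=4 total=27
k=5 load=t5/8c comp=t4/5c wait=8 total=35
k=6 load=t6/6c comp=t5/6c wait=6 total=41
k=7 load=t7/5c comp=t6/9c wait=9 total=50
k=8 load=t8/6c comp=t7/3c wait=6 total=56
k=9 load=- comp=t8/5c wait=5 total=61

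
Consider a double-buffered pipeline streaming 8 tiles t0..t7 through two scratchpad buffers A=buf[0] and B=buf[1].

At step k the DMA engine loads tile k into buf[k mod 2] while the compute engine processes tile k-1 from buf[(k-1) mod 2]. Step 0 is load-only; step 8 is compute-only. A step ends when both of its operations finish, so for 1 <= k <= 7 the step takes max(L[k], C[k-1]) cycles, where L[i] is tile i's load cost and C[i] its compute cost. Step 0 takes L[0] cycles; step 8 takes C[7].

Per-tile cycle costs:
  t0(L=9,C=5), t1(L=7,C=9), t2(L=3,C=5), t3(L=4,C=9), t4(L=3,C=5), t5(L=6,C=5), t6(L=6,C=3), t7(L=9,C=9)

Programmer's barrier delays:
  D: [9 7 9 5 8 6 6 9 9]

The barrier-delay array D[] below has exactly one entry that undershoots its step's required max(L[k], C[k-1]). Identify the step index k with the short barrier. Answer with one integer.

[0] required=L[0]=9=9 vs D=9 ok
[1] required=max(L[1]=7,C[0]=5)=7 vs D=7 ok
[2] required=max(L[2]=3,C[1]=9)=9 vs D=9 ok
[3] required=max(L[3]=4,C[2]=5)=5 vs D=5 ok
[4] required=max(L[4]=3,C[3]=9)=9 vs D=8 SHORT
[5] required=max(L[5]=6,C[4]=5)=6 vs D=6 ok
[6] required=max(L[6]=6,C[5]=5)=6 vs D=6 ok
[7] required=max(L[7]=9,C[6]=3)=9 vs D=9 ok
[8] required=C[7]=9=9 vs D=9 ok

hazard at step 4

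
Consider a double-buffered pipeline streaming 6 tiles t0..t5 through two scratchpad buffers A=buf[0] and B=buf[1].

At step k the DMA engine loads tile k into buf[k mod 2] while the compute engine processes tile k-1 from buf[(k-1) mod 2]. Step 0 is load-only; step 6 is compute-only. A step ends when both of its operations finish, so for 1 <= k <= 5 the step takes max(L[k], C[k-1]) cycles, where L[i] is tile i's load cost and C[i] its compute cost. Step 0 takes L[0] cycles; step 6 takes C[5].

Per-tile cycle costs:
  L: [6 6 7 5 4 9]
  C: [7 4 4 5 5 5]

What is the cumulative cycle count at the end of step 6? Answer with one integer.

end_cycle[6] = 44

k=0 load=t0/6c comp=- wait=6 total=6
k=1 load=t1/6c comp=t0/7c wait=7 total=13
k=2 load=t2/7c comp=t1/4c wait=7 total=20
k=3 load=t3/5c comp=t2/4c wait=5 total=25
k=4 load=t4/4c comp=t3/5c wait=5 total=30
k=5 load=t5/9c comp=t4/5c wait=9 total=39
k=6 load=- comp=t5/5c wait=5 total=44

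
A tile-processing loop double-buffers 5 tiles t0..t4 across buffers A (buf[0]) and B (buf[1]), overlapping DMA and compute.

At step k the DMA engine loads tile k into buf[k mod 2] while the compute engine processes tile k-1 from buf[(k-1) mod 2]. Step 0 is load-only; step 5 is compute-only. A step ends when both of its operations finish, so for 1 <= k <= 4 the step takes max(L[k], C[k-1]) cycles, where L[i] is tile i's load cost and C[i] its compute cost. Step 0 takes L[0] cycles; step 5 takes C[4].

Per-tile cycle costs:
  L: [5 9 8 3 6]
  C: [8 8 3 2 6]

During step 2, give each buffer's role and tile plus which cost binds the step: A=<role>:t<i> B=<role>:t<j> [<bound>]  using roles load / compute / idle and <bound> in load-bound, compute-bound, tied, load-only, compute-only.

[0] DMA t0→A (5c) ∥ CU idle ⇒ 5c, clock 5
[1] DMA t1→B (9c) ∥ CU A:t0 (8c) ⇒ 9c, clock 14
[2] DMA t2→A (8c) ∥ CU B:t1 (8c) ⇒ 8c, clock 22
[3] DMA t3→B (3c) ∥ CU A:t2 (3c) ⇒ 3c, clock 25
[4] DMA t4→A (6c) ∥ CU B:t3 (2c) ⇒ 6c, clock 31
[5] DMA idle ∥ CU A:t4 (6c) ⇒ 6c, clock 37

step 2: A=load:t2 B=compute:t1 [tied]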